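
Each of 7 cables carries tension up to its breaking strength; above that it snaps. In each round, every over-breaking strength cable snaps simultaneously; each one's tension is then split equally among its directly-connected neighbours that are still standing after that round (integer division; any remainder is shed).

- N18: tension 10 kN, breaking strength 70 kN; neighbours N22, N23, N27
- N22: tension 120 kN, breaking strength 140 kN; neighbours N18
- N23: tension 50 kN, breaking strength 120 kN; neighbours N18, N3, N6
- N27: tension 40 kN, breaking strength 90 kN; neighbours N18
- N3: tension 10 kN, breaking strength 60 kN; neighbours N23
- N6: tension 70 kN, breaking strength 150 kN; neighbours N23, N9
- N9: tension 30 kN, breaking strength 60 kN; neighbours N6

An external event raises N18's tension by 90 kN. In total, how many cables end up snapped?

2

Round 1 — N18 at 100 > 70. N18 snaps.
  N18 sheds 100 kN to N22, N23, N27: 33 each (1 lost).
    N22: 120+33 = 153 > 140
    N23: 50+33 = 83 ≤ 120
    N27: 40+33 = 73 ≤ 90
Round 2 — N22 snaps.
  N22 sheds 153 kN: no online neighbours, lost.
No further breaks.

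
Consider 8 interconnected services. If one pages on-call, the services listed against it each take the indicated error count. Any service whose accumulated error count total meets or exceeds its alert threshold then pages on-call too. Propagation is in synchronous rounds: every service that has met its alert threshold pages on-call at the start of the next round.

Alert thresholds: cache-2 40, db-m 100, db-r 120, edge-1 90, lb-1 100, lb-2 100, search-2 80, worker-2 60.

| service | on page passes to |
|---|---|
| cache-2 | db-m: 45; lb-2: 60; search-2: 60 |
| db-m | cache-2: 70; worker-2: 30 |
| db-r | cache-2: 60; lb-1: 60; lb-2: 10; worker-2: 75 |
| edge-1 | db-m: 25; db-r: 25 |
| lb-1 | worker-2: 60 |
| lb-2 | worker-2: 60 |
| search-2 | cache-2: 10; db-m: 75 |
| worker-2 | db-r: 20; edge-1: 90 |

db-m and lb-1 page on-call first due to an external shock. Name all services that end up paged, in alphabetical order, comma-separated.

Round 1 — db-m, lb-1 page on-call (initial).
  cache-2: +70 → 70 ≥ 40
  worker-2: +30+60 → 90 ≥ 60
Round 2 — cache-2, worker-2 page on-call.
  db-r: +20 → 20 < 120
  edge-1: +90 → 90 ≥ 90
  lb-2: +60 → 60 < 100
  search-2: +60 → 60 < 80
Round 3 — edge-1 pages on-call.
  db-r: +25 → 45 < 120
No further pages.

cache-2, db-m, edge-1, lb-1, worker-2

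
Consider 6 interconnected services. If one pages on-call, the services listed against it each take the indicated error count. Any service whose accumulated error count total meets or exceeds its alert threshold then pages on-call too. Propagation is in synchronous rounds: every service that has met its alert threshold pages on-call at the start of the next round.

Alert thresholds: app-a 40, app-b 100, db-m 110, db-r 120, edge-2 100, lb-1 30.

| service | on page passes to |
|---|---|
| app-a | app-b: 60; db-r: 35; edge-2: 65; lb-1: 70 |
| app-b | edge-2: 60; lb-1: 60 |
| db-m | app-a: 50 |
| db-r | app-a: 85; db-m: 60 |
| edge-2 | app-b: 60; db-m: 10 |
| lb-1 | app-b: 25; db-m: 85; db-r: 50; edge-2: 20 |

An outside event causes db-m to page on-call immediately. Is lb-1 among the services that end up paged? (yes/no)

yes

Round 1 — db-m pages on-call (initial).
  app-a: +50 → 50 ≥ 40
Round 2 — app-a pages on-call.
  app-b: +60 → 60 < 100
  db-r: +35 → 35 < 120
  edge-2: +65 → 65 < 100
  lb-1: +70 → 70 ≥ 30
Round 3 — lb-1 pages on-call.
  app-b: +25 → 85 < 100
  db-r: +50 → 85 < 120
  edge-2: +20 → 85 < 100
No further pages.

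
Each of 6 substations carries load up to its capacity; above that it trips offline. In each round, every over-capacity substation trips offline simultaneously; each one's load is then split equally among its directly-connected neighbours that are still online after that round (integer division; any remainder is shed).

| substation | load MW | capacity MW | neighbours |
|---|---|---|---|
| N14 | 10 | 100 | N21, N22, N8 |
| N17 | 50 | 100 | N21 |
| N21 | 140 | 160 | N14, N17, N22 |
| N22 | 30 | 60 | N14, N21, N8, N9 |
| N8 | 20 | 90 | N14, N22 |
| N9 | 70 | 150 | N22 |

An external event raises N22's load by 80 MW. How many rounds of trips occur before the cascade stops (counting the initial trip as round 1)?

4

Round 1 — N22 at 110 > 60. N22 trips offline.
  N22 sheds 110 MW to N14, N21, N8, N9: 27 each (2 lost).
    N14: 10+27 = 37 ≤ 100
    N21: 140+27 = 167 > 160
    N8: 20+27 = 47 ≤ 90
    N9: 70+27 = 97 ≤ 150
Round 2 — N21 trips offline.
  N21 sheds 167 MW to N14, N17: 83 each (1 lost).
    N14: 37+83 = 120 > 100
    N17: 50+83 = 133 > 100
Round 3 — N14, N17 trip offline.
  N14 sheds 120 MW to N8: 120 each.
    N8: 47+120 = 167 > 90
  N17 sheds 133 MW: no online neighbours, lost.
Round 4 — N8 trips offline.
  N8 sheds 167 MW: no online neighbours, lost.
No further trips.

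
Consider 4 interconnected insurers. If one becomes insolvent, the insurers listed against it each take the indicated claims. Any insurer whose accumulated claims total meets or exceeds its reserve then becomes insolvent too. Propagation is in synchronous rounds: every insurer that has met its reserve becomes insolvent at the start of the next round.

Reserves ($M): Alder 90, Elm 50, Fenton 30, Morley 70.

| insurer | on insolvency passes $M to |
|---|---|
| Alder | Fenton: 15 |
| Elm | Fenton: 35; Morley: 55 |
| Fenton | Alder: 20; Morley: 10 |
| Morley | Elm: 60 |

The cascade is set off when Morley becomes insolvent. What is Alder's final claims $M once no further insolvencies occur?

20

Round 1 — Morley becomes insolvent (initial).
  Elm: +60 → 60 ≥ 50
Round 2 — Elm becomes insolvent.
  Fenton: +35 → 35 ≥ 30
Round 3 — Fenton becomes insolvent.
  Alder: +20 → 20 < 90
No further insolvencies.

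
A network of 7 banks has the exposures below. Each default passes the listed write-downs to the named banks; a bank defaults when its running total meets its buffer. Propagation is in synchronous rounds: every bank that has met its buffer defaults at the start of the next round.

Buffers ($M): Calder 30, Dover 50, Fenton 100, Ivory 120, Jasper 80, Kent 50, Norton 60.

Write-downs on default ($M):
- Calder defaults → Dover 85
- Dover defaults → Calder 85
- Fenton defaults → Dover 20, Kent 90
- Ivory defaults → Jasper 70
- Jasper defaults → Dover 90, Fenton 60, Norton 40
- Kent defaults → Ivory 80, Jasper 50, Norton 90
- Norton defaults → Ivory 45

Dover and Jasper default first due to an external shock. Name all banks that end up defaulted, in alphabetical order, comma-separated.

Round 1 — Dover, Jasper default (initial).
  Calder: +85 → 85 ≥ 30
  Fenton: +60 → 60 < 100
  Norton: +40 → 40 < 60
Round 2 — Calder defaults.
No further defaults.

Calder, Dover, Jasper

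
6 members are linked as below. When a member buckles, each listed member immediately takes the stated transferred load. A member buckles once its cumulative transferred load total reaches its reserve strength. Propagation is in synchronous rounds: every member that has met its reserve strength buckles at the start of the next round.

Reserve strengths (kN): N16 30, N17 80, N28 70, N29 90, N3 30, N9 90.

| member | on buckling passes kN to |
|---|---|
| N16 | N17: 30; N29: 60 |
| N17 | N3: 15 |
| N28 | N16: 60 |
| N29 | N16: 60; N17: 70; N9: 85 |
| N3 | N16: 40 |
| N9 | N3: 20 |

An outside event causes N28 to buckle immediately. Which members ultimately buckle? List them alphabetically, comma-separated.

N16, N28

Round 1 — N28 buckles (initial).
  N16: +60 → 60 ≥ 30
Round 2 — N16 buckles.
  N17: +30 → 30 < 80
  N29: +60 → 60 < 90
No further bucklings.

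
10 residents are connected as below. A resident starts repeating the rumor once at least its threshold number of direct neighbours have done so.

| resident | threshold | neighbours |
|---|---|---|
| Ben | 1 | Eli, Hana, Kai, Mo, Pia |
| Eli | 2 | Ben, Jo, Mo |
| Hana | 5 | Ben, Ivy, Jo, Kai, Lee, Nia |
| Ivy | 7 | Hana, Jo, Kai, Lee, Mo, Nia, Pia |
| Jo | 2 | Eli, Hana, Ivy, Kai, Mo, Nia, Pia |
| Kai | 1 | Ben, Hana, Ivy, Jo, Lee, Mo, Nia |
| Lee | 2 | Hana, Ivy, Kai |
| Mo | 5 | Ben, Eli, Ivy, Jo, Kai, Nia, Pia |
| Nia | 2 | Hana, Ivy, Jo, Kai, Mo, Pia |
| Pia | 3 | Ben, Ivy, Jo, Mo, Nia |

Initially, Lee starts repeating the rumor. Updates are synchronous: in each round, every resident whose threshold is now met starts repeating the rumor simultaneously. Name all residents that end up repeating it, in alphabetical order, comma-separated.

Round 1 — Lee starts repeating the rumor (initial).
Round 2 — checking thresholds:
  Hana: 1 of 6 neighbours < 5, holds.
  Ivy: 1 of 7 neighbours < 7, holds.
  Kai: 1 of 7 neighbours ≥ 1, starts repeating the rumor.
Round 3 — checking thresholds:
  Ben: 1 of 5 neighbours ≥ 1, starts repeating the rumor.
  Hana: 2 of 6 neighbours < 5, holds.
  Ivy: 2 of 7 neighbours < 7, holds.
  Jo: 1 of 7 neighbours < 2, holds.
  Mo: 1 of 7 neighbours < 5, holds.
  Nia: 1 of 6 neighbours < 2, holds.
Round 4 — no new spreads; cascade stops.

Ben, Kai, Lee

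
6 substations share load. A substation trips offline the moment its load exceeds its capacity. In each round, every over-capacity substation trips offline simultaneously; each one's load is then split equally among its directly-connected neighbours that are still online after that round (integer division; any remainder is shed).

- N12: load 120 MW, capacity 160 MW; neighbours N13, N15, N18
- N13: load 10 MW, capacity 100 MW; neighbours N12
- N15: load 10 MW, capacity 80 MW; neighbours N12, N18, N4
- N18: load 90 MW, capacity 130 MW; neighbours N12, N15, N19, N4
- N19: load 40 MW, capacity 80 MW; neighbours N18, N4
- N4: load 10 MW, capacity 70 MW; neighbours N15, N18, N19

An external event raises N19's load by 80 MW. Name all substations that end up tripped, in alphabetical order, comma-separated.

N12, N15, N18, N19, N4

Round 1 — N19 at 120 > 80. N19 trips offline.
  N19 sheds 120 MW to N18, N4: 60 each.
    N18: 90+60 = 150 > 130
    N4: 10+60 = 70 ≤ 70
Round 2 — N18 trips offline.
  N18 sheds 150 MW to N12, N15, N4: 50 each.
    N12: 120+50 = 170 > 160
    N15: 10+50 = 60 ≤ 80
    N4: 70+50 = 120 > 70
Round 3 — N12, N4 trip offline.
  N12 sheds 170 MW to N13, N15: 85 each.
    N13: 10+85 = 95 ≤ 100
    N15: 60+85 = 145 > 80
  N4 sheds 120 MW to N15: 120 each.
    N15: 145+120 = 265 > 80
Round 4 — N15 trips offline.
  N15 sheds 265 MW: no online neighbours, lost.
No further trips.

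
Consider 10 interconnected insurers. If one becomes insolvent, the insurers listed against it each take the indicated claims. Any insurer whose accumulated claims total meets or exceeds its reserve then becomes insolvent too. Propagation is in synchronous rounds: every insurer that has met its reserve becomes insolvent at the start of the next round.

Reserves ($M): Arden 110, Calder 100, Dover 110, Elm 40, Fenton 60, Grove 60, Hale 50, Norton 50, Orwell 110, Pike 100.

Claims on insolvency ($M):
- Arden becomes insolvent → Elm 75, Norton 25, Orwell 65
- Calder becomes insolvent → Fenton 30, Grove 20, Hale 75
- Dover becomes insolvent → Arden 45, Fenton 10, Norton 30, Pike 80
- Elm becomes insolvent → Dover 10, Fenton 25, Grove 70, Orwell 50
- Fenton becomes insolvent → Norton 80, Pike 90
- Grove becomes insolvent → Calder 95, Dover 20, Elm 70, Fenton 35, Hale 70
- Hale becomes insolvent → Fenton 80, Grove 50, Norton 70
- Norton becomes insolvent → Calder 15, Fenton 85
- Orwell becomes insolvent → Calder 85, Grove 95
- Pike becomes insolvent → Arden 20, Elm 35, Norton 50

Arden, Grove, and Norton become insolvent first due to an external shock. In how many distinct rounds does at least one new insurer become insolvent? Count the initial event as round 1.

3

Round 1 — Arden, Grove, Norton become insolvent (initial).
  Calder: +95+15 → 110 ≥ 100
  Dover: +20 → 20 < 110
  Elm: +75+70 → 145 ≥ 40
  Fenton: +35+85 → 120 ≥ 60
  Hale: +70 → 70 ≥ 50
  Orwell: +65 → 65 < 110
Round 2 — Calder, Elm, Fenton, Hale become insolvent.
  Dover: +10 → 30 < 110
  Orwell: +50 → 115 ≥ 110
  Pike: +90 → 90 < 100
Round 3 — Orwell becomes insolvent.
No further insolvencies.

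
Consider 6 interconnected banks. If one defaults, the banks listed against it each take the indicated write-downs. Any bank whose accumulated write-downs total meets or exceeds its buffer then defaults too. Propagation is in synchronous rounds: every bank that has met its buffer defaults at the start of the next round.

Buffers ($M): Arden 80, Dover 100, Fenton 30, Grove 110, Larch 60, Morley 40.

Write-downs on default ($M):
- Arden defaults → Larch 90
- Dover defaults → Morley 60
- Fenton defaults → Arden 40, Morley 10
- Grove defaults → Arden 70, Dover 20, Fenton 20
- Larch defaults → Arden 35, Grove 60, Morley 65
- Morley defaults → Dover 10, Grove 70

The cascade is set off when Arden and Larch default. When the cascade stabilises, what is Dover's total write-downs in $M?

Round 1 — Arden, Larch default (initial).
  Grove: +60 → 60 < 110
  Morley: +65 → 65 ≥ 40
Round 2 — Morley defaults.
  Dover: +10 → 10 < 100
  Grove: +70 → 130 ≥ 110
Round 3 — Grove defaults.
  Dover: +20 → 30 < 100
  Fenton: +20 → 20 < 30
No further defaults.

30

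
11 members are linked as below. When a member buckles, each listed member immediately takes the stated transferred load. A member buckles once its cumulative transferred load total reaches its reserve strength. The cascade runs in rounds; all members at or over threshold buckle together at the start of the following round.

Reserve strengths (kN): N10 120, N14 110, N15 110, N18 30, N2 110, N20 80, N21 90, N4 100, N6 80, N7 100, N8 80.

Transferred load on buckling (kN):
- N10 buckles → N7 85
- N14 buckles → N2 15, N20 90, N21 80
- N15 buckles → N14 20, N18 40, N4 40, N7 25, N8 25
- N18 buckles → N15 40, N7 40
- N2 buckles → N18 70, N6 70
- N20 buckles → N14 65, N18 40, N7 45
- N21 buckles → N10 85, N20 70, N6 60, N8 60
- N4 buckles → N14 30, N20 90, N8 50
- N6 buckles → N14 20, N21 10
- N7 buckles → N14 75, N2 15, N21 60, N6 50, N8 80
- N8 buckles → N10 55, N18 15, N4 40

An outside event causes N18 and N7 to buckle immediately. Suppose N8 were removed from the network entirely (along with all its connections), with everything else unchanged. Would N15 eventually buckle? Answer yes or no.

no

With N8 removed:
Round 1 — N18, N7 buckle (initial).
  N14: +75 → 75 < 110
  N15: +40 → 40 < 110
  N2: +15 → 15 < 110
  N21: +60 → 60 < 90
  N6: +50 → 50 < 80
No further bucklings.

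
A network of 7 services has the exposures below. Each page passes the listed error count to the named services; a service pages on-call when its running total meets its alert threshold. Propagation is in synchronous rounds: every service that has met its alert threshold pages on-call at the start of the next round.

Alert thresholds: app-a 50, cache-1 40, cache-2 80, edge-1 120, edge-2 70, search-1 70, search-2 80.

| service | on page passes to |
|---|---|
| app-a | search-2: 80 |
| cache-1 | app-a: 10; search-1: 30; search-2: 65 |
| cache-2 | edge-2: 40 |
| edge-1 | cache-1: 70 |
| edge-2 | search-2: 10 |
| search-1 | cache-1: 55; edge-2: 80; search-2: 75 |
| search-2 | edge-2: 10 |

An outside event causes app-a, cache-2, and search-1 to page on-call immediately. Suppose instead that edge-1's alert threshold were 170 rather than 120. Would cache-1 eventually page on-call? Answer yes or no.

With edge-1's alert threshold at 170:
Round 1 — app-a, cache-2, search-1 page on-call (initial).
  cache-1: +55 → 55 ≥ 40
  edge-2: +40+80 → 120 ≥ 70
  search-2: +80+75 → 155 ≥ 80
Round 2 — cache-1, edge-2, search-2 page on-call.
No further pages.

yes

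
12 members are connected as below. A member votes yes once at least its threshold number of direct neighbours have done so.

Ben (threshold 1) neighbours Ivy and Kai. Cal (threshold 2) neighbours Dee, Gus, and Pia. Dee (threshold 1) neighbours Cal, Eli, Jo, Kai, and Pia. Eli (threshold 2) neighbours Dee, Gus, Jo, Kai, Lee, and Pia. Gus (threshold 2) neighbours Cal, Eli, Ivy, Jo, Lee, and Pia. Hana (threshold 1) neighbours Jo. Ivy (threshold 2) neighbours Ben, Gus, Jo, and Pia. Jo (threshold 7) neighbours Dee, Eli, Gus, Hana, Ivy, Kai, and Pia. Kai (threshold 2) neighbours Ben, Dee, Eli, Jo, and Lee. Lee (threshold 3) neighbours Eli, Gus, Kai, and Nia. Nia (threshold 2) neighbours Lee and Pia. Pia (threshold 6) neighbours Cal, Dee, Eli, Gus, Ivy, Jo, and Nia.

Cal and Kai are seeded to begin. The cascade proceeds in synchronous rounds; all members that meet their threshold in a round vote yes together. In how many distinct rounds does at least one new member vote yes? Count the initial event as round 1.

Round 1 — Cal, Kai vote yes (initial).
Round 2 — checking thresholds:
  Ben: 1 of 2 neighbours ≥ 1, votes yes.
  Dee: 2 of 5 neighbours ≥ 1, votes yes.
  Eli: 1 of 6 neighbours < 2, not yet.
  Gus: 1 of 6 neighbours < 2, not yet.
  Jo: 1 of 7 neighbours < 7, not yet.
  Lee: 1 of 4 neighbours < 3, not yet.
  Pia: 1 of 7 neighbours < 6, not yet.
Round 3 — checking thresholds:
  Eli: 2 of 6 neighbours ≥ 2, votes yes.
  Gus: 1 of 6 neighbours < 2, not yet.
  Ivy: 1 of 4 neighbours < 2, not yet.
  Jo: 2 of 7 neighbours < 7, not yet.
  Lee: 1 of 4 neighbours < 3, not yet.
  Pia: 2 of 7 neighbours < 6, not yet.
Round 4 — checking thresholds:
  Gus: 2 of 6 neighbours ≥ 2, votes yes.
  Ivy: 1 of 4 neighbours < 2, not yet.
  Jo: 3 of 7 neighbours < 7, not yet.
  Lee: 2 of 4 neighbours < 3, not yet.
  Pia: 3 of 7 neighbours < 6, not yet.
Round 5 — checking thresholds:
  Ivy: 2 of 4 neighbours ≥ 2, votes yes.
  Jo: 4 of 7 neighbours < 7, not yet.
  Lee: 3 of 4 neighbours ≥ 3, votes yes.
  Pia: 4 of 7 neighbours < 6, not yet.
Round 6 — no new yes votes; cascade stops.

5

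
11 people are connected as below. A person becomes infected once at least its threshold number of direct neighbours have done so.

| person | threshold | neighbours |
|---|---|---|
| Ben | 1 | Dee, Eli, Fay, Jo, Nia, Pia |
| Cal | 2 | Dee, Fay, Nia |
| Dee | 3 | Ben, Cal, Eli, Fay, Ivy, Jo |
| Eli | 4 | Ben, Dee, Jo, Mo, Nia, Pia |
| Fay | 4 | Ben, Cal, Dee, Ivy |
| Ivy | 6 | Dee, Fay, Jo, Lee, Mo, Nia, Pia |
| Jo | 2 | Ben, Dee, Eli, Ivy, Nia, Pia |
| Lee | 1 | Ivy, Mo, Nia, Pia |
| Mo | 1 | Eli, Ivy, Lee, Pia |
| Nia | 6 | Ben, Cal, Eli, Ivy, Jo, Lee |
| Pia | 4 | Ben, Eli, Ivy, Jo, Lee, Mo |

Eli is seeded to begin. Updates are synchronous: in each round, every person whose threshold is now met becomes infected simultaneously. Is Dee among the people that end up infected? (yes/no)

Round 1 — Eli becomes infected (initial).
Round 2 — checking thresholds:
  Ben: 1 of 6 neighbours ≥ 1, becomes infected.
  Dee: 1 of 6 neighbours < 3, holds.
  Jo: 1 of 6 neighbours < 2, holds.
  Mo: 1 of 4 neighbours ≥ 1, becomes infected.
  Nia: 1 of 6 neighbours < 6, holds.
  Pia: 1 of 6 neighbours < 4, holds.
Round 3 — checking thresholds:
  Dee: 2 of 6 neighbours < 3, holds.
  Fay: 1 of 4 neighbours < 4, holds.
  Ivy: 1 of 7 neighbours < 6, holds.
  Jo: 2 of 6 neighbours ≥ 2, becomes infected.
  Lee: 1 of 4 neighbours ≥ 1, becomes infected.
  Nia: 2 of 6 neighbours < 6, holds.
  Pia: 3 of 6 neighbours < 4, holds.
Round 4 — checking thresholds:
  Dee: 3 of 6 neighbours ≥ 3, becomes infected.
  Fay: 1 of 4 neighbours < 4, holds.
  Ivy: 3 of 7 neighbours < 6, holds.
  Nia: 4 of 6 neighbours < 6, holds.
  Pia: 5 of 6 neighbours ≥ 4, becomes infected.
Round 5 — no new infections; cascade stops.

yes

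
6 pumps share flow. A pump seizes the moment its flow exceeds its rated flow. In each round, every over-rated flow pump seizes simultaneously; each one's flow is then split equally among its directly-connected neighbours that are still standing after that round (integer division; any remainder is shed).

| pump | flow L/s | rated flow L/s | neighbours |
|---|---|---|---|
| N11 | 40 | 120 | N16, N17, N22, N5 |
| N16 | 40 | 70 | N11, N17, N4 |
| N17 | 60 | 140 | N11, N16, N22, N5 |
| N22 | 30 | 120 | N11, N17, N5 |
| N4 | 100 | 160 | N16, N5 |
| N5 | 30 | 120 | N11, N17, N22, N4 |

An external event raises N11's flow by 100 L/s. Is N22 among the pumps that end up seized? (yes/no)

no

Round 1 — N11 at 140 > 120. N11 seizes.
  N11 sheds 140 L/s to N16, N17, N22, N5: 35 each.
    N16: 40+35 = 75 > 70
    N17: 60+35 = 95 ≤ 140
    N22: 30+35 = 65 ≤ 120
    N5: 30+35 = 65 ≤ 120
Round 2 — N16 seizes.
  N16 sheds 75 L/s to N17, N4: 37 each (1 lost).
    N17: 95+37 = 132 ≤ 140
    N4: 100+37 = 137 ≤ 160
No further seizures.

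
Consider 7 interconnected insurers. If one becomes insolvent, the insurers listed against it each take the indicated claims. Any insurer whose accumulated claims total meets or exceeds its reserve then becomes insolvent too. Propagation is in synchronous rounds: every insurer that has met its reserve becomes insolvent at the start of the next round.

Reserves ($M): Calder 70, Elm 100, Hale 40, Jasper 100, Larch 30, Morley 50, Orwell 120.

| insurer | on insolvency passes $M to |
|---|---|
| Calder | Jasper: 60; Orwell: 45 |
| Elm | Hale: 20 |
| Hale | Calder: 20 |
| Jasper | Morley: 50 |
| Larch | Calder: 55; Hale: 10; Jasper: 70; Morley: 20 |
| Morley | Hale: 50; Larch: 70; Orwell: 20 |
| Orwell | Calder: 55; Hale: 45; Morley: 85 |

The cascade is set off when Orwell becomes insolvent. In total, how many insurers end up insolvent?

Round 1 — Orwell becomes insolvent (initial).
  Calder: +55 → 55 < 70
  Hale: +45 → 45 ≥ 40
  Morley: +85 → 85 ≥ 50
Round 2 — Hale, Morley become insolvent.
  Calder: +20 → 75 ≥ 70
  Larch: +70 → 70 ≥ 30
Round 3 — Calder, Larch become insolvent.
  Jasper: +60+70 → 130 ≥ 100
Round 4 — Jasper becomes insolvent.
No further insolvencies.

6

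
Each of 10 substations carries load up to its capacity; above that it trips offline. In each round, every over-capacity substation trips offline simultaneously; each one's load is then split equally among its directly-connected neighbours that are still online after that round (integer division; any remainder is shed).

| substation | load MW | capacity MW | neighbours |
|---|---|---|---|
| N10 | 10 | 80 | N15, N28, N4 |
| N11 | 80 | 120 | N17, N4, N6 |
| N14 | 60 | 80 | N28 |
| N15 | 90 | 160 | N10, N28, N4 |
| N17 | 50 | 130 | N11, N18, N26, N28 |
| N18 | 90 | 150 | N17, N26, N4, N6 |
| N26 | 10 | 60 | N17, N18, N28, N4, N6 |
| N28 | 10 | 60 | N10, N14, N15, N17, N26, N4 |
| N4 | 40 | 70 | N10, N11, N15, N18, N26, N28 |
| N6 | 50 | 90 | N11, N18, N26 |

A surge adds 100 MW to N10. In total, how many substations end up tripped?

3

Round 1 — N10 at 110 > 80. N10 trips offline.
  N10 sheds 110 MW to N15, N28, N4: 36 each (2 lost).
    N15: 90+36 = 126 ≤ 160
    N28: 10+36 = 46 ≤ 60
    N4: 40+36 = 76 > 70
Round 2 — N4 trips offline.
  N4 sheds 76 MW to N11, N15, N18, N26, N28: 15 each (1 lost).
    N11: 80+15 = 95 ≤ 120
    N15: 126+15 = 141 ≤ 160
    N18: 90+15 = 105 ≤ 150
    N26: 10+15 = 25 ≤ 60
    N28: 46+15 = 61 > 60
Round 3 — N28 trips offline.
  N28 sheds 61 MW to N14, N15, N17, N26: 15 each (1 lost).
    N14: 60+15 = 75 ≤ 80
    N15: 141+15 = 156 ≤ 160
    N17: 50+15 = 65 ≤ 130
    N26: 25+15 = 40 ≤ 60
No further trips.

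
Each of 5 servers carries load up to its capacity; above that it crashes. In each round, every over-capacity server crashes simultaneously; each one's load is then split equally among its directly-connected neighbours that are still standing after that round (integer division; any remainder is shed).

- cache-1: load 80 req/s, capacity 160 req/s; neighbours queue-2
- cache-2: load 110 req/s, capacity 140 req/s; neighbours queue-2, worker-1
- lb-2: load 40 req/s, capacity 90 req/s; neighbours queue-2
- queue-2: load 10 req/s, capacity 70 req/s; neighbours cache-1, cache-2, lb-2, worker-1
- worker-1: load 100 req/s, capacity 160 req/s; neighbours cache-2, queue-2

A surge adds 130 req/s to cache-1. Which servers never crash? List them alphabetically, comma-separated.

Round 1 — cache-1 at 210 > 160. cache-1 crashes.
  cache-1 sheds 210 req/s to queue-2: 210 each.
    queue-2: 10+210 = 220 > 70
Round 2 — queue-2 crashes.
  queue-2 sheds 220 req/s to cache-2, lb-2, worker-1: 73 each (1 lost).
    cache-2: 110+73 = 183 > 140
    lb-2: 40+73 = 113 > 90
    worker-1: 100+73 = 173 > 160
Round 3 — cache-2, lb-2, worker-1 crash.
  cache-2 sheds 183 req/s: no online neighbours, lost.
  lb-2 sheds 113 req/s: no online neighbours, lost.
  worker-1 sheds 173 req/s: no online neighbours, lost.
No further crashes.

none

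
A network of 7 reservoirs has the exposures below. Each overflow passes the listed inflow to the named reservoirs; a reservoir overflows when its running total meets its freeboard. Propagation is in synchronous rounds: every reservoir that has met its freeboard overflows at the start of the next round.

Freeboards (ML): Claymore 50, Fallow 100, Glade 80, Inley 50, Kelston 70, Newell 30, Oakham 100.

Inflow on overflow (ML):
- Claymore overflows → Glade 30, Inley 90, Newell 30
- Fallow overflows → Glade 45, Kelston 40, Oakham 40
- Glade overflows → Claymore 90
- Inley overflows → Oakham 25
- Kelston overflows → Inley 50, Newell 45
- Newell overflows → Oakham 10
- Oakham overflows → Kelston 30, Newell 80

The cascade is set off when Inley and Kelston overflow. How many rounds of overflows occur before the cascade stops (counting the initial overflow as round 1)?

2

Round 1 — Inley, Kelston overflow (initial).
  Newell: +45 → 45 ≥ 30
  Oakham: +25 → 25 < 100
Round 2 — Newell overflows.
  Oakham: +10 → 35 < 100
No further overflows.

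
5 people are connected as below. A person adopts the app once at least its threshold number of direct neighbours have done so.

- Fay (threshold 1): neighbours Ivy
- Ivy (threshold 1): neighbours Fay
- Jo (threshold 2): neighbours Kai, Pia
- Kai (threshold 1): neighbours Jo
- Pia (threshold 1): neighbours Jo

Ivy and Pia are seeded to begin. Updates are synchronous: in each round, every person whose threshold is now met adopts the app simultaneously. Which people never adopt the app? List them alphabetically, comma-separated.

Jo, Kai

Round 1 — Ivy, Pia adopt the app (initial).
Round 2 — checking thresholds:
  Fay: 1 of 1 neighbours ≥ 1, adopts the app.
  Jo: 1 of 2 neighbours < 2, holds.
Round 3 — no new adoptions; cascade stops.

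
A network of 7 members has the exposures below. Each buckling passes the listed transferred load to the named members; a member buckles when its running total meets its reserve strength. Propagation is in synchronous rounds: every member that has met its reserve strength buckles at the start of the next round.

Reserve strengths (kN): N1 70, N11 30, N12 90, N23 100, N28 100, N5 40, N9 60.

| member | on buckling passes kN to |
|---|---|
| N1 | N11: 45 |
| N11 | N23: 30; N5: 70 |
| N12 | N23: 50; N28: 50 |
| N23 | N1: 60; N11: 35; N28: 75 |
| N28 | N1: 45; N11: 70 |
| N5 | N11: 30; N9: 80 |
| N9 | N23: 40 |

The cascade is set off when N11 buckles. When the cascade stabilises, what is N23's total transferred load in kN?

Round 1 — N11 buckles (initial).
  N23: +30 → 30 < 100
  N5: +70 → 70 ≥ 40
Round 2 — N5 buckles.
  N9: +80 → 80 ≥ 60
Round 3 — N9 buckles.
  N23: +40 → 70 < 100
No further bucklings.

70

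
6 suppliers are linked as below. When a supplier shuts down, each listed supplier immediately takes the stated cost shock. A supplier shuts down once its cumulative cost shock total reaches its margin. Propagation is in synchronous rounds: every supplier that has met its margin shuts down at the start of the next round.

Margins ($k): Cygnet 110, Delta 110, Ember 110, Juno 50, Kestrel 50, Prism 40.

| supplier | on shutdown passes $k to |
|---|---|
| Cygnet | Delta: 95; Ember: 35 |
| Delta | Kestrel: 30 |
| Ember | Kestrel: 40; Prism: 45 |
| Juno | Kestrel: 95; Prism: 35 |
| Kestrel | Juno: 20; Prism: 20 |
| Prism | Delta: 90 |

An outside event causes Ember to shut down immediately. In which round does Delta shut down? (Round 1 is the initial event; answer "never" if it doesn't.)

never

Round 1 — Ember shuts down (initial).
  Kestrel: +40 → 40 < 50
  Prism: +45 → 45 ≥ 40
Round 2 — Prism shuts down.
  Delta: +90 → 90 < 110
No further shutdowns.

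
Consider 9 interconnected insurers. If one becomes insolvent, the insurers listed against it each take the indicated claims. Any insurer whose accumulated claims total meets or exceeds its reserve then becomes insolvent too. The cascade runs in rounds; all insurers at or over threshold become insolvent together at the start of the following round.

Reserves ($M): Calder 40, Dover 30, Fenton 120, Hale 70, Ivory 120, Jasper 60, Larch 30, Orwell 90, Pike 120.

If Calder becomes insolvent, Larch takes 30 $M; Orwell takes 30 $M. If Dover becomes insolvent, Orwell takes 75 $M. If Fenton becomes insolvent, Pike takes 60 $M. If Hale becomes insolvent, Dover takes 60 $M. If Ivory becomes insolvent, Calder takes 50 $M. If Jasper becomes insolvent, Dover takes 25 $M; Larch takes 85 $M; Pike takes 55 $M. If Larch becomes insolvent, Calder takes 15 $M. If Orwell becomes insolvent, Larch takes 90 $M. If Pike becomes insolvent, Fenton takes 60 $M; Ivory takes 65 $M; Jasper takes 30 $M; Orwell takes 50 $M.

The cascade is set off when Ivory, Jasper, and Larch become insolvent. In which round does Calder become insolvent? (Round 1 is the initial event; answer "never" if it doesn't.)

Round 1 — Ivory, Jasper, Larch become insolvent (initial).
  Calder: +50+15 → 65 ≥ 40
  Dover: +25 → 25 < 30
  Pike: +55 → 55 < 120
Round 2 — Calder becomes insolvent.
  Orwell: +30 → 30 < 90
No further insolvencies.

2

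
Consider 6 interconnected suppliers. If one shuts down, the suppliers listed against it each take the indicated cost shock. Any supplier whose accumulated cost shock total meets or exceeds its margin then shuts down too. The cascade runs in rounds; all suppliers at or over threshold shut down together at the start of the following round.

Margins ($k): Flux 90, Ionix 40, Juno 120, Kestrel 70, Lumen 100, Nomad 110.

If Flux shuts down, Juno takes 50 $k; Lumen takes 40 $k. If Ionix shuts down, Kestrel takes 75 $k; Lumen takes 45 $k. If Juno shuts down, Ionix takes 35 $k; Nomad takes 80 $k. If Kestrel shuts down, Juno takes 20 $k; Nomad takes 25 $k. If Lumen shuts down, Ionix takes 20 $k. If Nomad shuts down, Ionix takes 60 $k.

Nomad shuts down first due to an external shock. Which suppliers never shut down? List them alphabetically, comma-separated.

Flux, Juno, Lumen

Round 1 — Nomad shuts down (initial).
  Ionix: +60 → 60 ≥ 40
Round 2 — Ionix shuts down.
  Kestrel: +75 → 75 ≥ 70
  Lumen: +45 → 45 < 100
Round 3 — Kestrel shuts down.
  Juno: +20 → 20 < 120
No further shutdowns.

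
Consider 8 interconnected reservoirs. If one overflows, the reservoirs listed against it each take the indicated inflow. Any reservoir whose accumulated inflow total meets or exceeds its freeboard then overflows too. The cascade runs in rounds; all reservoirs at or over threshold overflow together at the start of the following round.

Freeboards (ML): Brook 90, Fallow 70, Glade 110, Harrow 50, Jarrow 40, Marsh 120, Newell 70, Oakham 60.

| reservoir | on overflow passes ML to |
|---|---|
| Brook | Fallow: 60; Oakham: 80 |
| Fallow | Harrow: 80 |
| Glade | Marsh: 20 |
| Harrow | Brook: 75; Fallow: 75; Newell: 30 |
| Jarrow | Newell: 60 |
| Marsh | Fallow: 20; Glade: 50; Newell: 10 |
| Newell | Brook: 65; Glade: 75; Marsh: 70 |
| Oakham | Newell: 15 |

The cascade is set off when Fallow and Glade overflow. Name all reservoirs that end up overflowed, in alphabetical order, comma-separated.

Round 1 — Fallow, Glade overflow (initial).
  Harrow: +80 → 80 ≥ 50
  Marsh: +20 → 20 < 120
Round 2 — Harrow overflows.
  Brook: +75 → 75 < 90
  Newell: +30 → 30 < 70
No further overflows.

Fallow, Glade, Harrow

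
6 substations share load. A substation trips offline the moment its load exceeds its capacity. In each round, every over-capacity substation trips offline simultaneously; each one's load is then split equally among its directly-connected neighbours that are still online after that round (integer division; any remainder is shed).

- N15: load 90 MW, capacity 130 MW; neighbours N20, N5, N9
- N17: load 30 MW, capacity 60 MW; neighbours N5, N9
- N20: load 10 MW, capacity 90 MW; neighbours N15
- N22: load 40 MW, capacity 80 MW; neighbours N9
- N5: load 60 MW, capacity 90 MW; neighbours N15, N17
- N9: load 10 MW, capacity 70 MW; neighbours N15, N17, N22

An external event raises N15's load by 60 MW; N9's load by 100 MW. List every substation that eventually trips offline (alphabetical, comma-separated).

Round 1 — N15 at 150 > 130; N9 at 110 > 70. N15, N9 trip offline.
  N15 sheds 150 MW to N20, N5: 75 each.
    N20: 10+75 = 85 ≤ 90
    N5: 60+75 = 135 > 90
  N9 sheds 110 MW to N17, N22: 55 each.
    N17: 30+55 = 85 > 60
    N22: 40+55 = 95 > 80
Round 2 — N17, N22, N5 trip offline.
  N17 sheds 85 MW: no online neighbours, lost.
  N22 sheds 95 MW: no online neighbours, lost.
  N5 sheds 135 MW: no online neighbours, lost.
No further trips.

N15, N17, N22, N5, N9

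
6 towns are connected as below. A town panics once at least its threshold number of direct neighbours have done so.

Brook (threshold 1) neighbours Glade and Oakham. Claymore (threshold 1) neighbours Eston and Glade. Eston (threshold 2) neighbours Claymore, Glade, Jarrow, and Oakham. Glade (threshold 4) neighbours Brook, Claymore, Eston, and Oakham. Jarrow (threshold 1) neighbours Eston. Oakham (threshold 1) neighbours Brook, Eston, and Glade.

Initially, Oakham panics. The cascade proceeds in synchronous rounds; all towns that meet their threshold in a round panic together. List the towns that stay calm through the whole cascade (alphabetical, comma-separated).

Round 1 — Oakham panics (initial).
Round 2 — checking thresholds:
  Brook: 1 of 2 neighbours ≥ 1, panics.
  Eston: 1 of 4 neighbours < 2, holds.
  Glade: 1 of 4 neighbours < 4, holds.
Round 3 — no new panics; cascade stops.

Claymore, Eston, Glade, Jarrow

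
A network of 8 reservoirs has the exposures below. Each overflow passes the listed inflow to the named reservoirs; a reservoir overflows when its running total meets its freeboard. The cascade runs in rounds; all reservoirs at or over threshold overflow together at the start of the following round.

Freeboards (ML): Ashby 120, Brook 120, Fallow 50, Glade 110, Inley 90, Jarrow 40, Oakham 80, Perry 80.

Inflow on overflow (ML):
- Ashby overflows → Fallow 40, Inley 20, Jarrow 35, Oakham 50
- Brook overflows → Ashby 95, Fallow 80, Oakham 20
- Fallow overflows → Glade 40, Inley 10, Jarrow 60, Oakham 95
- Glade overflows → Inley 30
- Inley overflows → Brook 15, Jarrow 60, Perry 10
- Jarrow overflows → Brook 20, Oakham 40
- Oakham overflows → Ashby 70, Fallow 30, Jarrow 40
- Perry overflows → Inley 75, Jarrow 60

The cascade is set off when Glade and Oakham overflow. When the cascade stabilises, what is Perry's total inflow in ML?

Round 1 — Glade, Oakham overflow (initial).
  Ashby: +70 → 70 < 120
  Fallow: +30 → 30 < 50
  Inley: +30 → 30 < 90
  Jarrow: +40 → 40 ≥ 40
Round 2 — Jarrow overflows.
  Brook: +20 → 20 < 120
No further overflows.

0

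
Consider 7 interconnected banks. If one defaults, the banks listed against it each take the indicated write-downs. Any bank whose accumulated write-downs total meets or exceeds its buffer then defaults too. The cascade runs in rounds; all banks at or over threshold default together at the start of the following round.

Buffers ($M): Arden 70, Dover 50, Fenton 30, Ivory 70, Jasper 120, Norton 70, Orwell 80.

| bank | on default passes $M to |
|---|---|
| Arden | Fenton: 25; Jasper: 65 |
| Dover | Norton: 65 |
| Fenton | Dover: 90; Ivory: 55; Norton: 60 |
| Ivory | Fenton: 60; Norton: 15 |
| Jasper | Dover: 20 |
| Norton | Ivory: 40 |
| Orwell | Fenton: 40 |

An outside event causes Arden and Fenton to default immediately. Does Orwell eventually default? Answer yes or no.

Round 1 — Arden, Fenton default (initial).
  Dover: +90 → 90 ≥ 50
  Ivory: +55 → 55 < 70
  Jasper: +65 → 65 < 120
  Norton: +60 → 60 < 70
Round 2 — Dover defaults.
  Norton: +65 → 125 ≥ 70
Round 3 — Norton defaults.
  Ivory: +40 → 95 ≥ 70
Round 4 — Ivory defaults.
No further defaults.

no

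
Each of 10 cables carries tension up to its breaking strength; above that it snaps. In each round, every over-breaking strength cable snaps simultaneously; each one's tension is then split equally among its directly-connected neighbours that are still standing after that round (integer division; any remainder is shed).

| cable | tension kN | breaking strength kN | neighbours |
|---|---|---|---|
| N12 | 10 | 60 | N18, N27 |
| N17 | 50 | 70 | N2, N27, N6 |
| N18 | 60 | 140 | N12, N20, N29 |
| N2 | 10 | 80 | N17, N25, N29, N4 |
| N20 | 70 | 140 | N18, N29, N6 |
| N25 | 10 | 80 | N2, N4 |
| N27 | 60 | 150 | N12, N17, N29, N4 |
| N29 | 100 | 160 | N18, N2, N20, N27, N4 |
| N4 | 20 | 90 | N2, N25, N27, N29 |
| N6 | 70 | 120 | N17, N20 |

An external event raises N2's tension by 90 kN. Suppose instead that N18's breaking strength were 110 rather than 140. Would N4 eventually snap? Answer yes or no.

no

With N18's breaking strength at 110:
Round 1 — N2 at 100 > 80. N2 snaps.
  N2 sheds 100 kN to N17, N25, N29, N4: 25 each.
    N17: 50+25 = 75 > 70
    N25: 10+25 = 35 ≤ 80
    N29: 100+25 = 125 ≤ 160
    N4: 20+25 = 45 ≤ 90
Round 2 — N17 snaps.
  N17 sheds 75 kN to N27, N6: 37 each (1 lost).
    N27: 60+37 = 97 ≤ 150
    N6: 70+37 = 107 ≤ 120
No further breaks.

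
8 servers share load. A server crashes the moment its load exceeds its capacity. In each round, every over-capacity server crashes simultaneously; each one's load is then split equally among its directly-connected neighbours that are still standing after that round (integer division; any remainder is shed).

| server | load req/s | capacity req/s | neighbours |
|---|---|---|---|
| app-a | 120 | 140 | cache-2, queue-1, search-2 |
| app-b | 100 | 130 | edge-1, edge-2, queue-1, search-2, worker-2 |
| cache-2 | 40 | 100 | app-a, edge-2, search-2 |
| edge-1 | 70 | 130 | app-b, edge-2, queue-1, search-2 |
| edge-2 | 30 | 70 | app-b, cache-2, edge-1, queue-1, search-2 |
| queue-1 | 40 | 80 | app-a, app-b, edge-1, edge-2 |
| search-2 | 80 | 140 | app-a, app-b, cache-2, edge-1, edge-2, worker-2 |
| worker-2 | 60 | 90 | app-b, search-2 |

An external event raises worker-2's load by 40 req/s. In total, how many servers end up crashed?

8

Round 1 — worker-2 at 100 > 90. worker-2 crashes.
  worker-2 sheds 100 req/s to app-b, search-2: 50 each.
    app-b: 100+50 = 150 > 130
    search-2: 80+50 = 130 ≤ 140
Round 2 — app-b crashes.
  app-b sheds 150 req/s to edge-1, edge-2, queue-1, search-2: 37 each (2 lost).
    edge-1: 70+37 = 107 ≤ 130
    edge-2: 30+37 = 67 ≤ 70
    queue-1: 40+37 = 77 ≤ 80
    search-2: 130+37 = 167 > 140
Round 3 — search-2 crashes.
  search-2 sheds 167 req/s to app-a, cache-2, edge-1, edge-2: 41 each (3 lost).
    app-a: 120+41 = 161 > 140
    cache-2: 40+41 = 81 ≤ 100
    edge-1: 107+41 = 148 > 130
    edge-2: 67+41 = 108 > 70
Round 4 — app-a, edge-1, edge-2 crash.
  app-a sheds 161 req/s to cache-2, queue-1: 80 each (1 lost).
    cache-2: 81+80 = 161 > 100
    queue-1: 77+80 = 157 > 80
  edge-1 sheds 148 req/s to queue-1: 148 each.
    queue-1: 157+148 = 305 > 80
  edge-2 sheds 108 req/s to cache-2, queue-1: 54 each.
    cache-2: 161+54 = 215 > 100
    queue-1: 305+54 = 359 > 80
Round 5 — cache-2, queue-1 crash.
  cache-2 sheds 215 req/s: no online neighbours, lost.
  queue-1 sheds 359 req/s: no online neighbours, lost.
No further crashes.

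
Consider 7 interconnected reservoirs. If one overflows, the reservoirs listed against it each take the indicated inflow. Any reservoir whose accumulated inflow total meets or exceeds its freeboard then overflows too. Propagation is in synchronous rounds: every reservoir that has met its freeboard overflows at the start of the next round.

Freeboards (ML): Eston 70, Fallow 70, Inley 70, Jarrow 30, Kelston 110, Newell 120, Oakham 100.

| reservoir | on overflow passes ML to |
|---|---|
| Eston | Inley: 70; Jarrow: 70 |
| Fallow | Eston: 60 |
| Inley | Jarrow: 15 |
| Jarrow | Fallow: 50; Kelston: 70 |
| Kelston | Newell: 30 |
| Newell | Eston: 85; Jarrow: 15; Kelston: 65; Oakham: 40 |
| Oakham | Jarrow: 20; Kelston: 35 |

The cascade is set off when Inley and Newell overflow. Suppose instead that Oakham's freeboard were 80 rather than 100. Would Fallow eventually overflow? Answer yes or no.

With Oakham's freeboard at 80:
Round 1 — Inley, Newell overflow (initial).
  Eston: +85 → 85 ≥ 70
  Jarrow: +15+15 → 30 ≥ 30
  Kelston: +65 → 65 < 110
  Oakham: +40 → 40 < 80
Round 2 — Eston, Jarrow overflow.
  Fallow: +50 → 50 < 70
  Kelston: +70 → 135 ≥ 110
Round 3 — Kelston overflows.
No further overflows.

no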